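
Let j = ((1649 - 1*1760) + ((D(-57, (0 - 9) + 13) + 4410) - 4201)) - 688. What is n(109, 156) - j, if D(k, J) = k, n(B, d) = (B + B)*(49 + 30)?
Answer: 17869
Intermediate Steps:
n(B, d) = 158*B (n(B, d) = (2*B)*79 = 158*B)
j = -647 (j = ((1649 - 1*1760) + ((-57 + 4410) - 4201)) - 688 = ((1649 - 1760) + (4353 - 4201)) - 688 = (-111 + 152) - 688 = 41 - 688 = -647)
n(109, 156) - j = 158*109 - 1*(-647) = 17222 + 647 = 17869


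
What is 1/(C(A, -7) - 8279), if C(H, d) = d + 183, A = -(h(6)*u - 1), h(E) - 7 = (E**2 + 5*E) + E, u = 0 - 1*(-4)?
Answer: -1/8103 ≈ -0.00012341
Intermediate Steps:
u = 4 (u = 0 + 4 = 4)
h(E) = 7 + E**2 + 6*E (h(E) = 7 + ((E**2 + 5*E) + E) = 7 + (E**2 + 6*E) = 7 + E**2 + 6*E)
A = -315 (A = -((7 + 6**2 + 6*6)*4 - 1) = -((7 + 36 + 36)*4 - 1) = -(79*4 - 1) = -(316 - 1) = -1*315 = -315)
C(H, d) = 183 + d
1/(C(A, -7) - 8279) = 1/((183 - 7) - 8279) = 1/(176 - 8279) = 1/(-8103) = -1/8103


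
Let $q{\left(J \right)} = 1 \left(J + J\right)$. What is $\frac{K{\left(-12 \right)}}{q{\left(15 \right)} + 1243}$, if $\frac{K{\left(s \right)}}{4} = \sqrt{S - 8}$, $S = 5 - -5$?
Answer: $\frac{4 \sqrt{2}}{1273} \approx 0.0044437$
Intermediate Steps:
$S = 10$ ($S = 5 + 5 = 10$)
$q{\left(J \right)} = 2 J$ ($q{\left(J \right)} = 1 \cdot 2 J = 2 J$)
$K{\left(s \right)} = 4 \sqrt{2}$ ($K{\left(s \right)} = 4 \sqrt{10 - 8} = 4 \sqrt{2}$)
$\frac{K{\left(-12 \right)}}{q{\left(15 \right)} + 1243} = \frac{4 \sqrt{2}}{2 \cdot 15 + 1243} = \frac{4 \sqrt{2}}{30 + 1243} = \frac{4 \sqrt{2}}{1273}$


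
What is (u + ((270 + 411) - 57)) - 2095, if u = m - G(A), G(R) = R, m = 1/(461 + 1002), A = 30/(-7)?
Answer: -2145802/1463 ≈ -1466.7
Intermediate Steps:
A = -30/7 (A = 30*(-⅐) = -30/7 ≈ -4.2857)
m = 1/1463 ≈ 0.00068353
u = 6271/1463 (u = 1/1463 - 1*(-30/7) = 1/1463 + 30/7 = 6271/1463 ≈ 4.2864)
(u + ((270 + 411) - 57)) - 2095 = (6271/1463 + ((270 + 411) - 57)) - 2095 = (6271/1463 + (681 - 57)) - 2095 = (6271/1463 + 624) - 2095 = 919183/1463 - 2095 = -2145802/1463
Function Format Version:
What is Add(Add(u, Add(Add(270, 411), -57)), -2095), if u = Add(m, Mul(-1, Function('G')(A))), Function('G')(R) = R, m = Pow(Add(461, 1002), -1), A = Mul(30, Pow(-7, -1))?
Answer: Rational(-2145802, 1463) ≈ -1466.7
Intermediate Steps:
A = Rational(-30, 7) (A = Mul(30, Rational(-1, 7)) = Rational(-30, 7) ≈ -4.2857)
m = Rational(1, 1463) (m = Pow(1463, -1) = Rational(1, 1463) ≈ 0.00068353)
u = Rational(6271, 1463) (u = Add(Rational(1, 1463), Mul(-1, Rational(-30, 7))) = Add(Rational(1, 1463), Rational(30, 7)) = Rational(6271, 1463) ≈ 4.2864)
Add(Add(u, Add(Add(270, 411), -57)), -2095) = Add(Add(Rational(6271, 1463), Add(Add(270, 411), -57)), -2095) = Add(Add(Rational(6271, 1463), Add(681, -57)), -2095) = Add(Add(Rational(6271, 1463), 624), -2095) = Add(Rational(919183, 1463), -2095) = Rational(-2145802, 1463)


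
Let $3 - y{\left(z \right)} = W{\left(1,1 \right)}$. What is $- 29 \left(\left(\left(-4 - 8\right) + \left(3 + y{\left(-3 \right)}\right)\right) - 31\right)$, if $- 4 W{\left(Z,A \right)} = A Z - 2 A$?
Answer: $\frac{4321}{4} \approx 1080.3$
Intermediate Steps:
$W{\left(Z,A \right)} = \frac{A}{2} - \frac{A Z}{4}$ ($W{\left(Z,A \right)} = - \frac{A Z - 2 A}{4} = - \frac{- 2 A + A Z}{4} = \frac{A}{2} - \frac{A Z}{4}$)
$y{\left(z \right)} = \frac{11}{4}$ ($y{\left(z \right)} = 3 - \frac{1}{4} \cdot 1 \left(2 - 1\right) = 3 - \frac{1}{4} \cdot 1 \cdot 1 = 3 - \frac{1}{4} = \frac{11}{4}$)
$- 29 \left(\left(\left(-4 - 8\right) + \left(3 + y{\left(-3 \right)}\right)\right) - 31\right) = - 29 \left(\left(\left(-4 - 8\right) + \left(3 + \frac{11}{4}\right)\right) - 31\right) = - 29 \left(\left(-12 + \frac{23}{4}\right) - 31\right) = - 29 \left(- \frac{25}{4} - 31\right) = \left(-29\right) \left(- \frac{149}{4}\right) = \frac{4321}{4}$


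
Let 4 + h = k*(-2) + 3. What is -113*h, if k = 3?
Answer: 791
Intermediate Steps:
h = -7 (h = -4 + (3*(-2) + 3) = -4 + (-6 + 3) = -4 - 3 = -7)
-113*h = -113*(-7) = 791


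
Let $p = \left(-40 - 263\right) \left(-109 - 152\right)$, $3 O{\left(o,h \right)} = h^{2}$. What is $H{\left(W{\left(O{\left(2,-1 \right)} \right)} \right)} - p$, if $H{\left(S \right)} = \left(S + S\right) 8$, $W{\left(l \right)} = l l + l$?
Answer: $- \frac{711683}{9} \approx -79076.0$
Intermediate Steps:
$O{\left(o,h \right)} = \frac{h^{2}}{3}$
$W{\left(l \right)} = l + l^{2}$ ($W{\left(l \right)} = l^{2} + l = l + l^{2}$)
$p = 79083$ ($p = - 303 \left(-109 - 152\right) = \left(-303\right) \left(-261\right) = 79083$)
$H{\left(S \right)} = 16 S$ ($H{\left(S \right)} = 2 S 8 = 16 S$)
$H{\left(W{\left(O{\left(2,-1 \right)} \right)} \right)} - p = 16 \frac{\left(-1\right)^{2}}{3} \left(1 + \frac{\left(-1\right)^{2}}{3}\right) - 79083 = 16 \cdot \frac{1}{3} \cdot 1 \left(1 + \frac{1}{3} \cdot 1\right) - 79083 = 16 \frac{1 + \frac{1}{3}}{3} - 79083 = 16 \cdot \frac{1}{3} \cdot \frac{4}{3} - 79083 = 16 \cdot \frac{4}{9} - 79083 = \frac{64}{9} - 79083 = - \frac{711683}{9}$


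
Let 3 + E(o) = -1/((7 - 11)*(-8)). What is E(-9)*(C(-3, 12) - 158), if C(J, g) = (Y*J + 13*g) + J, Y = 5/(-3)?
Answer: 0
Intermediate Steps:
Y = -5/3 (Y = 5*(-1/3) = -5/3 ≈ -1.6667)
C(J, g) = 13*g - 2*J/3 (C(J, g) = (-5*J/3 + 13*g) + J = (13*g - 5*J/3) + J = 13*g - 2*J/3)
E(o) = -97/32 (E(o) = -3 - 1/((7 - 11)*(-8)) = -3 - (-1)/((-4)*8) = -3 - (-1)*(-1)/(4*8) = -3 - 1*1/32 = -3 - 1/32 = -97/32)
E(-9)*(C(-3, 12) - 158) = -97*((13*12 - 2/3*(-3)) - 158)/32 = -97*((156 + 2) - 158)/32 = -97*(158 - 158)/32 = -97/32*0 = 0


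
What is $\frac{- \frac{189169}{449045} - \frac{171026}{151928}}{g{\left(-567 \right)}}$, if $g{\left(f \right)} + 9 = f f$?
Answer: $- \frac{17589739667}{3655362019360800} \approx -4.812 \cdot 10^{-6}$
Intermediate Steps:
$g{\left(f \right)} = -9 + f^{2}$ ($g{\left(f \right)} = -9 + f f = -9 + f^{2}$)
$\frac{- \frac{189169}{449045} - \frac{171026}{151928}}{g{\left(-567 \right)}} = \frac{- \frac{189169}{449045} - \frac{171026}{151928}}{-9 + \left(-567\right)^{2}} = \frac{\left(-189169\right) \frac{1}{449045} - \frac{85513}{75964}}{-9 + 321489} = \frac{- \frac{189169}{449045} - \frac{85513}{75964}}{321480} = \left(- \frac{52769219001}{34111254380}\right) \frac{1}{321480} = - \frac{17589739667}{3655362019360800}$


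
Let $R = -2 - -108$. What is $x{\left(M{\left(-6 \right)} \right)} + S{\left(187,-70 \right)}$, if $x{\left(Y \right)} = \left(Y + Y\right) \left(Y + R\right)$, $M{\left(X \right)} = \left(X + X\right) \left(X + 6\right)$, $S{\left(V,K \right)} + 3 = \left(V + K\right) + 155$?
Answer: $269$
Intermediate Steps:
$R = 106$ ($R = -2 + 108 = 106$)
$S{\left(V,K \right)} = 152 + K + V$ ($S{\left(V,K \right)} = -3 + \left(\left(V + K\right) + 155\right) = -3 + \left(\left(K + V\right) + 155\right) = -3 + \left(155 + K + V\right) = 152 + K + V$)
$M{\left(X \right)} = 2 X \left(6 + X\right)$
$x{\left(Y \right)} = 2 Y \left(106 + Y\right)$ ($x{\left(Y \right)} = \left(Y + Y\right) \left(Y + 106\right) = 2 Y \left(106 + Y\right)$)
$x{\left(M{\left(-6 \right)} \right)} + S{\left(187,-70 \right)} = 2 \cdot 2 \left(-6\right) \left(6 - 6\right) \left(106 + 2 \left(-6\right) \left(6 - 6\right)\right) + \left(152 - 70 + 187\right) = 2 \cdot 2 \left(-6\right) 0 \left(106 + 2 \left(-6\right) 0\right) + 269 = 2 \cdot 0 \left(106 + 0\right) + 269 = 2 \cdot 0 \cdot 106 + 269 = 0 + 269 = 269$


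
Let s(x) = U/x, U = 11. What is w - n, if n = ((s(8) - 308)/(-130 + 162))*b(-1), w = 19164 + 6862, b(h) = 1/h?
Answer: 6660203/256 ≈ 26016.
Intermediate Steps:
s(x) = 11/x
w = 26026
n = 2453/256 (n = ((11/8 - 308)/(-130 + 162))/(-1) = ((11*(1/8) - 308)/32)*(-1) = ((11/8 - 308)*(1/32))*(-1) = -2453/8*1/32*(-1) = -2453/256*(-1) = 2453/256 ≈ 9.5820)
w - n = 26026 - 1*2453/256 = 26026 - 2453/256 = 6660203/256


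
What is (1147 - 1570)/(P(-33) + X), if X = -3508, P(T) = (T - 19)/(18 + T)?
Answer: 6345/52568 ≈ 0.12070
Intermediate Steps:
P(T) = (-19 + T)/(18 + T)
(1147 - 1570)/(P(-33) + X) = (1147 - 1570)/((-19 - 33)/(18 - 33) - 3508) = -423/(-52/(-15) - 3508) = -423/(-1/15*(-52) - 3508) = -423/(52/15 - 3508) = -423/(-52568/15) = -423*(-15/52568) = 6345/52568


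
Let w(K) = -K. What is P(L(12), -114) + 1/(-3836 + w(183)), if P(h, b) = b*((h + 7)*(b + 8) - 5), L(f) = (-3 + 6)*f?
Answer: 2090611457/4019 ≈ 5.2018e+5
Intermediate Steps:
L(f) = 3*f
P(h, b) = b*(-5 + (7 + h)*(8 + b)) (P(h, b) = b*((7 + h)*(8 + b) - 5) = b*(-5 + (7 + h)*(8 + b)))
P(L(12), -114) + 1/(-3836 + w(183)) = -114*(51 + 7*(-114) + 8*(3*12) - 342*12) + 1/(-3836 - 1*183) = -114*(51 - 798 + 8*36 - 114*36) + 1/(-3836 - 183) = -114*(51 - 798 + 288 - 4104) + 1/(-4019) = -114*(-4563) - 1/4019 = 520182 - 1/4019 = 2090611457/4019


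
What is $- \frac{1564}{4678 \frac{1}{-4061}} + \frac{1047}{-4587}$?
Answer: $\frac{4854832047}{3576331} \approx 1357.5$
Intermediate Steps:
$- \frac{1564}{4678 \frac{1}{-4061}} + \frac{1047}{-4587} = - \frac{1564}{4678 \left(- \frac{1}{4061}\right)} + 1047 \left(- \frac{1}{4587}\right) = - \frac{1564}{- \frac{4678}{4061}} - \frac{349}{1529} = \left(-1564\right) \left(- \frac{4061}{4678}\right) - \frac{349}{1529} = \frac{3175702}{2339} - \frac{349}{1529} = \frac{4854832047}{3576331}$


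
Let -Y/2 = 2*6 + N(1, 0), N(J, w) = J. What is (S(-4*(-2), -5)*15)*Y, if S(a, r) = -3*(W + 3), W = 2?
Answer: 5850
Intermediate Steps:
S(a, r) = -15 (S(a, r) = -3*(2 + 3) = -3*5 = -15)
Y = -26 (Y = -2*(2*6 + 1) = -2*(12 + 1) = -2*13 = -26)
(S(-4*(-2), -5)*15)*Y = -15*15*(-26) = -225*(-26) = 5850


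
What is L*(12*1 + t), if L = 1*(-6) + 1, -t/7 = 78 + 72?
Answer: 5190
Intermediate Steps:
t = -1050 (t = -7*(78 + 72) = -7*150 = -1050)
L = -5 (L = -6 + 1 = -5)
L*(12*1 + t) = -5*(12*1 - 1050) = -5*(12 - 1050) = -5*(-1038) = 5190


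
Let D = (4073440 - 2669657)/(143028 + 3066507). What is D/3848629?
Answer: 1403783/12352309477515 ≈ 1.1365e-7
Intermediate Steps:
D = 1403783/3209535 ≈ 0.43738
D/3848629 = (1403783/3209535)/3848629 = (1403783/3209535)*(1/3848629) = 1403783/12352309477515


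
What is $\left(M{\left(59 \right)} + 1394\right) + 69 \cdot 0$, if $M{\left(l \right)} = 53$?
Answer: $1447$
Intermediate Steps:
$\left(M{\left(59 \right)} + 1394\right) + 69 \cdot 0 = \left(53 + 1394\right) + 69 \cdot 0 = 1447 + 0 = 1447$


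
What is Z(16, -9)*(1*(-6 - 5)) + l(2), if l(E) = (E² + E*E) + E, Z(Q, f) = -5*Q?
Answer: 890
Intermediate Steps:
l(E) = E + 2*E² (l(E) = (E² + E²) + E = 2*E² + E = E + 2*E²)
Z(16, -9)*(1*(-6 - 5)) + l(2) = (-5*16)*(1*(-6 - 5)) + 2*(1 + 2*2) = -80*(-11) + 2*(1 + 4) = -80*(-11) + 2*5 = 880 + 10 = 890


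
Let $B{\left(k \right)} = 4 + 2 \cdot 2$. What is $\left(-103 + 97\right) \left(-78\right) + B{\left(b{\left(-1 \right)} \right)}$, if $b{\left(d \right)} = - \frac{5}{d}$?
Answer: $476$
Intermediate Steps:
$B{\left(k \right)} = 8$ ($B{\left(k \right)} = 4 + 4 = 8$)
$\left(-103 + 97\right) \left(-78\right) + B{\left(b{\left(-1 \right)} \right)} = \left(-103 + 97\right) \left(-78\right) + 8 = \left(-6\right) \left(-78\right) + 8 = 468 + 8 = 476$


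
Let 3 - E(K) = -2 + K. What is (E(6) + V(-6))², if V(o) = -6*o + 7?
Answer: 1764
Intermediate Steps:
V(o) = 7 - 6*o
E(K) = 5 - K (E(K) = 3 - (-2 + K) = 3 + (2 - K) = 5 - K)
(E(6) + V(-6))² = ((5 - 1*6) + (7 - 6*(-6)))² = ((5 - 6) + (7 + 36))² = (-1 + 43)² = 42² = 1764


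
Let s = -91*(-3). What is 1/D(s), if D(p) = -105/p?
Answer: -13/5 ≈ -2.6000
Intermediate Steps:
s = 273
1/D(s) = 1/(-105/273) = 1/(-105*1/273) = 1/(-5/13) = -13/5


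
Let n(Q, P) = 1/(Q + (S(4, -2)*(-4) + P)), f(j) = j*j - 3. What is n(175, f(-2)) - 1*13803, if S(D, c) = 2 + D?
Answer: -2098055/152 ≈ -13803.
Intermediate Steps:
f(j) = -3 + j² (f(j) = j² - 3 = -3 + j²)
n(Q, P) = 1/(-24 + P + Q) (n(Q, P) = 1/(Q + ((2 + 4)*(-4) + P)) = 1/(Q + (6*(-4) + P)) = 1/(Q + (-24 + P)) = 1/(-24 + P + Q))
n(175, f(-2)) - 1*13803 = 1/(-24 + (-3 + (-2)²) + 175) - 1*13803 = 1/(-24 + (-3 + 4) + 175) - 13803 = 1/(-24 + 1 + 175) - 13803 = 1/152 - 13803 = -2098055/152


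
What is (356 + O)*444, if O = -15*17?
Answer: 44844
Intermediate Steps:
O = -255
(356 + O)*444 = (356 - 255)*444 = 101*444 = 44844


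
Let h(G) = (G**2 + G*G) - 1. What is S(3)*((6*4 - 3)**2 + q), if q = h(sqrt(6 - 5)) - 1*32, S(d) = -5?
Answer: -2050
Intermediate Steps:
h(G) = -1 + 2*G**2 (h(G) = (G**2 + G**2) - 1 = 2*G**2 - 1 = -1 + 2*G**2)
q = -31 (q = (-1 + 2*(sqrt(6 - 5))**2) - 1*32 = (-1 + 2*(sqrt(1))**2) - 32 = (-1 + 2*1**2) - 32 = (-1 + 2*1) - 32 = (-1 + 2) - 32 = 1 - 32 = -31)
S(3)*((6*4 - 3)**2 + q) = -5*((6*4 - 3)**2 - 31) = -5*((24 - 3)**2 - 31) = -5*(21**2 - 31) = -5*(441 - 31) = -5*410 = -2050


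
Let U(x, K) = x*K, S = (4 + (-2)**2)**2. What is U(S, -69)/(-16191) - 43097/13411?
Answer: -212853517/72379167 ≈ -2.9408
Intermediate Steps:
S = 64 (S = (4 + 4)**2 = 8**2 = 64)
U(x, K) = K*x
U(S, -69)/(-16191) - 43097/13411 = -69*64/(-16191) - 43097/13411 = -4416*(-1/16191) - 43097*1/13411 = 1472/5397 - 43097/13411 = -212853517/72379167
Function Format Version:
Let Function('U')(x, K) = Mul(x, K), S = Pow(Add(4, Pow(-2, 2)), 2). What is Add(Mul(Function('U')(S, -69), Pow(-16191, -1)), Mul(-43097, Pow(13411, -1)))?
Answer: Rational(-212853517, 72379167) ≈ -2.9408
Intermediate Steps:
S = 64 (S = Pow(Add(4, 4), 2) = Pow(8, 2) = 64)
Function('U')(x, K) = Mul(K, x)
Add(Mul(Function('U')(S, -69), Pow(-16191, -1)), Mul(-43097, Pow(13411, -1))) = Add(Mul(Mul(-69, 64), Pow(-16191, -1)), Mul(-43097, Pow(13411, -1))) = Add(Mul(-4416, Rational(-1, 16191)), Mul(-43097, Rational(1, 13411))) = Add(Rational(1472, 5397), Rational(-43097, 13411)) = Rational(-212853517, 72379167)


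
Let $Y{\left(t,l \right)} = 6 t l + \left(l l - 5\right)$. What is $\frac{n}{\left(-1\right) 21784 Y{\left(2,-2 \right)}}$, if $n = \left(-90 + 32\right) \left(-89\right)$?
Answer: $\frac{2581}{272300} \approx 0.0094785$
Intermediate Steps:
$Y{\left(t,l \right)} = -5 + l^{2} + 6 l t$ ($Y{\left(t,l \right)} = 6 l t + \left(l^{2} - 5\right) = 6 l t + \left(-5 + l^{2}\right) = -5 + l^{2} + 6 l t$)
$n = 5162$ ($n = \left(-58\right) \left(-89\right) = 5162$)
$\frac{n}{\left(-1\right) 21784 Y{\left(2,-2 \right)}} = \frac{5162}{\left(-1\right) 21784 \left(-5 + \left(-2\right)^{2} + 6 \left(-2\right) 2\right)} = \frac{5162}{\left(-21784\right) \left(-5 + 4 - 24\right)} = \frac{5162}{\left(-21784\right) \left(-25\right)} = \frac{5162}{544600} = 5162 \cdot \frac{1}{544600} = \frac{2581}{272300}$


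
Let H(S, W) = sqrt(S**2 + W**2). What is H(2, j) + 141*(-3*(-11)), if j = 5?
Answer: 4653 + sqrt(29) ≈ 4658.4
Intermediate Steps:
H(2, j) + 141*(-3*(-11)) = sqrt(2**2 + 5**2) + 141*(-3*(-11)) = sqrt(4 + 25) + 141*33 = sqrt(29) + 4653 = 4653 + sqrt(29)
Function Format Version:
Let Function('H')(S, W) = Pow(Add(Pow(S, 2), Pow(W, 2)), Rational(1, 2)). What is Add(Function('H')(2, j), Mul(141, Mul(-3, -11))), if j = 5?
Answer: Add(4653, Pow(29, Rational(1, 2))) ≈ 4658.4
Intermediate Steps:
Add(Function('H')(2, j), Mul(141, Mul(-3, -11))) = Add(Pow(Add(Pow(2, 2), Pow(5, 2)), Rational(1, 2)), Mul(141, Mul(-3, -11))) = Add(Pow(Add(4, 25), Rational(1, 2)), Mul(141, 33)) = Add(Pow(29, Rational(1, 2)), 4653) = Add(4653, Pow(29, Rational(1, 2)))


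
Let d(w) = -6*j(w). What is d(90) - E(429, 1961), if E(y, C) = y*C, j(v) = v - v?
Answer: -841269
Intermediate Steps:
j(v) = 0
E(y, C) = C*y
d(w) = 0 (d(w) = -6*0 = 0)
d(90) - E(429, 1961) = 0 - 1961*429 = 0 - 1*841269 = 0 - 841269 = -841269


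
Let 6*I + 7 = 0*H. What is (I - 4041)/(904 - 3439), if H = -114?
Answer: 24253/15210 ≈ 1.5945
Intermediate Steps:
I = -7/6 (I = -7/6 + (0*(-114))/6 = -7/6 + (⅙)*0 = -7/6 + 0 = -7/6 ≈ -1.1667)
(I - 4041)/(904 - 3439) = (-7/6 - 4041)/(904 - 3439) = -24253/6/(-2535) = -24253/6*(-1/2535) = 24253/15210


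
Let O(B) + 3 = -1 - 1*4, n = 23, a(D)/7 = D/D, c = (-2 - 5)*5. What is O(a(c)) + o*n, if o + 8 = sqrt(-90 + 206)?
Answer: -192 + 46*sqrt(29) ≈ 55.718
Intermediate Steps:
c = -35 (c = -7*5 = -35)
a(D) = 7 (a(D) = 7*(D/D) = 7*1 = 7)
O(B) = -8 (O(B) = -3 + (-1 - 1*4) = -3 + (-1 - 4) = -3 - 5 = -8)
o = -8 + 2*sqrt(29) (o = -8 + sqrt(-90 + 206) = -8 + sqrt(116) = -8 + 2*sqrt(29) ≈ 2.7703)
O(a(c)) + o*n = -8 + (-8 + 2*sqrt(29))*23 = -8 + (-184 + 46*sqrt(29)) = -192 + 46*sqrt(29)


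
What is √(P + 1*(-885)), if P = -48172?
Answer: I*√49057 ≈ 221.49*I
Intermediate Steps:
√(P + 1*(-885)) = √(-48172 + 1*(-885)) = √(-48172 - 885) = √(-49057) = I*√49057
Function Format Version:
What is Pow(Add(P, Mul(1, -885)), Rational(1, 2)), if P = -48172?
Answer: Mul(I, Pow(49057, Rational(1, 2))) ≈ Mul(221.49, I)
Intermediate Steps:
Pow(Add(P, Mul(1, -885)), Rational(1, 2)) = Pow(Add(-48172, Mul(1, -885)), Rational(1, 2)) = Pow(Add(-48172, -885), Rational(1, 2)) = Pow(-49057, Rational(1, 2)) = Mul(I, Pow(49057, Rational(1, 2)))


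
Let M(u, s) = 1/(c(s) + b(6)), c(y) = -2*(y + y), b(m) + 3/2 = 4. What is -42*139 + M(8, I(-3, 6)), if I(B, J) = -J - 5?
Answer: -542932/93 ≈ -5838.0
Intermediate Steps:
b(m) = 5/2 (b(m) = -3/2 + 4 = 5/2)
c(y) = -4*y
I(B, J) = -5 - J
M(u, s) = 1/(5/2 - 4*s) (M(u, s) = 1/(-4*s + 5/2) = 1/(5/2 - 4*s))
-42*139 + M(8, I(-3, 6)) = -42*139 - 2/(-5 + 8*(-5 - 1*6)) = -5838 - 2/(-5 + 8*(-5 - 6)) = -5838 - 2/(-5 + 8*(-11)) = -5838 - 2/(-5 - 88) = -5838 - 2/(-93) = -5838 - 2*(-1/93) = -5838 + 2/93 = -542932/93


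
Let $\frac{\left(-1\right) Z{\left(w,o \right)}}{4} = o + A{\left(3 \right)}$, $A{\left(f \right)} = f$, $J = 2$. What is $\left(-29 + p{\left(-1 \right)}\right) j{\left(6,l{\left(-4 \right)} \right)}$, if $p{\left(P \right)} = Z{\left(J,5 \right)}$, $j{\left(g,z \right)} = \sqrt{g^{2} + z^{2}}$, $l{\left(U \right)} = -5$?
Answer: $- 61 \sqrt{61} \approx -476.43$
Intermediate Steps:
$Z{\left(w,o \right)} = -12 - 4 o$ ($Z{\left(w,o \right)} = - 4 \left(o + 3\right) = - 4 \left(3 + o\right) = -12 - 4 o$)
$p{\left(P \right)} = -32$ ($p{\left(P \right)} = -12 - 20 = -32$)
$\left(-29 + p{\left(-1 \right)}\right) j{\left(6,l{\left(-4 \right)} \right)} = \left(-29 - 32\right) \sqrt{6^{2} + \left(-5\right)^{2}} = - 61 \sqrt{36 + 25} = - 61 \sqrt{61}$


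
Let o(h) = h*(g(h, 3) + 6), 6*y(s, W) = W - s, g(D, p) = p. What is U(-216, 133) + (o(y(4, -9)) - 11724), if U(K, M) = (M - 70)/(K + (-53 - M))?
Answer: -786825/67 ≈ -11744.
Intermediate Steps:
U(K, M) = (-70 + M)/(-53 + K - M)
y(s, W) = -s/6 + W/6 (y(s, W) = (W - s)/6 = -s/6 + W/6)
o(h) = 9*h (o(h) = h*(3 + 6) = h*9 = 9*h)
U(-216, 133) + (o(y(4, -9)) - 11724) = (70 - 1*133)/(53 + 133 - 1*(-216)) + (9*(-⅙*4 + (⅙)*(-9)) - 11724) = (70 - 133)/(53 + 133 + 216) + (9*(-⅔ - 3/2) - 11724) = -63/402 + (9*(-13/6) - 11724) = (1/402)*(-63) + (-39/2 - 11724) = -21/134 - 23487/2 = -786825/67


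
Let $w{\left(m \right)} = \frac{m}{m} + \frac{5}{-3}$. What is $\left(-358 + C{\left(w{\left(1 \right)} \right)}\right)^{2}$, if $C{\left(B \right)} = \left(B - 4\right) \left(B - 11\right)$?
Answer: $\frac{7463824}{81} \approx 92146.0$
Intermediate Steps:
$w{\left(m \right)} = - \frac{2}{3}$ ($w{\left(m \right)} = 1 + 5 \left(- \frac{1}{3}\right) = 1 - \frac{5}{3} = - \frac{2}{3}$)
$C{\left(B \right)} = \left(-11 + B\right) \left(-4 + B\right)$ ($C{\left(B \right)} = \left(-4 + B\right) \left(-11 + B\right) = \left(-11 + B\right) \left(-4 + B\right)$)
$\left(-358 + C{\left(w{\left(1 \right)} \right)}\right)^{2} = \left(-358 + \left(44 + \left(- \frac{2}{3}\right)^{2} - -10\right)\right)^{2} = \left(-358 + \left(44 + \frac{4}{9} + 10\right)\right)^{2} = \left(-358 + \frac{490}{9}\right)^{2} = \left(- \frac{2732}{9}\right)^{2} = \frac{7463824}{81}$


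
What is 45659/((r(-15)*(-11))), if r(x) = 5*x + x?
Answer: 45659/990 ≈ 46.120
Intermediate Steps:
r(x) = 6*x
45659/((r(-15)*(-11))) = 45659/(((6*(-15))*(-11))) = 45659/((-90*(-11))) = 45659/990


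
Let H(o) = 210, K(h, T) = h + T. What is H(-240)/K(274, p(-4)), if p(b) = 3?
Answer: 210/277 ≈ 0.75812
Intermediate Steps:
K(h, T) = T + h
H(-240)/K(274, p(-4)) = 210/(3 + 274) = 210/277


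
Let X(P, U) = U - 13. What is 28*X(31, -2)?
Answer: -420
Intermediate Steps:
X(P, U) = -13 + U
28*X(31, -2) = 28*(-13 - 2) = 28*(-15) = -420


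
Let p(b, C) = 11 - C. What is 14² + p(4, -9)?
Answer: 216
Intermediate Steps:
14² + p(4, -9) = 14² + (11 - 1*(-9)) = 196 + (11 + 9) = 196 + 20 = 216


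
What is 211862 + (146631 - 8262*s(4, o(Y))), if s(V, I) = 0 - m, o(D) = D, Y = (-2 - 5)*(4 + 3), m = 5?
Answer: 399803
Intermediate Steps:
Y = -49 (Y = -7*7 = -49)
s(V, I) = -5 (s(V, I) = 0 - 1*5 = 0 - 5 = -5)
211862 + (146631 - 8262*s(4, o(Y))) = 211862 + (146631 - 8262*(-5)) = 211862 + (146631 + 41310) = 211862 + 187941 = 399803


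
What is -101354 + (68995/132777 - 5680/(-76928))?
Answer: -64703185255069/638391816 ≈ -1.0135e+5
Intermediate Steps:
-101354 + (68995/132777 - 5680/(-76928)) = -101354 + (68995*(1/132777) - 5680*(-1/76928)) = -101354 + (68995/132777 + 355/4808) = -101354 + 378863795/638391816 = -64703185255069/638391816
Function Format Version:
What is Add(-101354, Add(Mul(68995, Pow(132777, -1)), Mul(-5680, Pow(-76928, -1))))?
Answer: Rational(-64703185255069, 638391816) ≈ -1.0135e+5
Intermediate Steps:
Add(-101354, Add(Mul(68995, Pow(132777, -1)), Mul(-5680, Pow(-76928, -1)))) = Add(-101354, Add(Mul(68995, Rational(1, 132777)), Mul(-5680, Rational(-1, 76928)))) = Add(-101354, Add(Rational(68995, 132777), Rational(355, 4808))) = Add(-101354, Rational(378863795, 638391816)) = Rational(-64703185255069, 638391816)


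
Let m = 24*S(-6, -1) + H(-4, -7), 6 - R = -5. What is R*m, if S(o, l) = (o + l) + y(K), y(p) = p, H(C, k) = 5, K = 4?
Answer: -737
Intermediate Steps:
R = 11 (R = 6 - 1*(-5) = 6 + 5 = 11)
S(o, l) = 4 + l + o (S(o, l) = (o + l) + 4 = (l + o) + 4 = 4 + l + o)
m = -67 (m = 24*(4 - 1 - 6) + 5 = 24*(-3) + 5 = -72 + 5 = -67)
R*m = 11*(-67) = -737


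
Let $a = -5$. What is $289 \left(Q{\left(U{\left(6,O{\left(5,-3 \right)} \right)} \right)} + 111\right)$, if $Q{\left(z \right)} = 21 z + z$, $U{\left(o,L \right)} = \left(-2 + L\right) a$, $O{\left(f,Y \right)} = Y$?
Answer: $191029$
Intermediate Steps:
$U{\left(o,L \right)} = 10 - 5 L$ ($U{\left(o,L \right)} = \left(-2 + L\right) \left(-5\right) = 10 - 5 L$)
$Q{\left(z \right)} = 22 z$
$289 \left(Q{\left(U{\left(6,O{\left(5,-3 \right)} \right)} \right)} + 111\right) = 289 \left(22 \left(10 - -15\right) + 111\right) = 289 \left(22 \left(10 + 15\right) + 111\right) = 289 \left(22 \cdot 25 + 111\right) = 289 \left(550 + 111\right) = 289 \cdot 661 = 191029$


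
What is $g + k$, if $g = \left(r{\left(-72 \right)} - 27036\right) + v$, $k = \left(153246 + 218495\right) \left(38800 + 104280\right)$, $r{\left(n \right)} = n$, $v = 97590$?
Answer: $53188772762$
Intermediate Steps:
$k = 53188702280$ ($k = 371741 \cdot 143080 = 53188702280$)
$g = 70482$ ($g = \left(-72 - 27036\right) + 97590 = -27108 + 97590 = 70482$)
$g + k = 70482 + 53188702280 = 53188772762$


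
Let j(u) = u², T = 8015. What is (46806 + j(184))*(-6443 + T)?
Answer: 126800664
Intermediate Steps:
(46806 + j(184))*(-6443 + T) = (46806 + 184²)*(-6443 + 8015) = (46806 + 33856)*1572 = 80662*1572 = 126800664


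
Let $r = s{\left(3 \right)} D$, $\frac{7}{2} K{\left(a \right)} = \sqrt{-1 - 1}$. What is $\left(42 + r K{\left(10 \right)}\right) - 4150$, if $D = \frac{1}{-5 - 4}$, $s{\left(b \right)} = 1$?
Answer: $-4108 - \frac{2 i \sqrt{2}}{63} \approx -4108.0 - 0.044896 i$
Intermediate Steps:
$K{\left(a \right)} = \frac{2 i \sqrt{2}}{7}$ ($K{\left(a \right)} = \frac{2 \sqrt{-1 - 1}}{7} = \frac{2 \sqrt{-2}}{7} = \frac{2 i \sqrt{2}}{7}$)
$D = - \frac{1}{9}$ ($D = \frac{1}{-9} = - \frac{1}{9} \approx -0.11111$)
$r = - \frac{1}{9}$ ($r = 1 \left(- \frac{1}{9}\right) = - \frac{1}{9} \approx -0.11111$)
$\left(42 + r K{\left(10 \right)}\right) - 4150 = \left(42 - \frac{\frac{2}{7} i \sqrt{2}}{9}\right) - 4150 = \left(42 - \frac{2 i \sqrt{2}}{63}\right) - 4150 = -4108 - \frac{2 i \sqrt{2}}{63}$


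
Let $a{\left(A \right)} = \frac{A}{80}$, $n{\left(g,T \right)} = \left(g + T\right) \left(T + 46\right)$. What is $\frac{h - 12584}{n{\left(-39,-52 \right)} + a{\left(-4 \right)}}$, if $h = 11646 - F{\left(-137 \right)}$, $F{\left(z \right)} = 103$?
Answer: $- \frac{20820}{10919} \approx -1.9068$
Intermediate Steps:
$n{\left(g,T \right)} = \left(46 + T\right) \left(T + g\right)$ ($n{\left(g,T \right)} = \left(T + g\right) \left(46 + T\right) = \left(46 + T\right) \left(T + g\right)$)
$a{\left(A \right)} = \frac{A}{80}$ ($a{\left(A \right)} = A \frac{1}{80} = \frac{A}{80}$)
$h = 11543$ ($h = 11646 - 103 = 11543$)
$\frac{h - 12584}{n{\left(-39,-52 \right)} + a{\left(-4 \right)}} = \frac{11543 - 12584}{\left(\left(-52\right)^{2} + 46 \left(-52\right) + 46 \left(-39\right) - -2028\right) + \frac{1}{80} \left(-4\right)} = - \frac{1041}{\left(2704 - 2392 - 1794 + 2028\right) - \frac{1}{20}} = - \frac{1041}{546 - \frac{1}{20}} = - \frac{1041}{\frac{10919}{20}} = \left(-1041\right) \frac{20}{10919} = - \frac{20820}{10919}$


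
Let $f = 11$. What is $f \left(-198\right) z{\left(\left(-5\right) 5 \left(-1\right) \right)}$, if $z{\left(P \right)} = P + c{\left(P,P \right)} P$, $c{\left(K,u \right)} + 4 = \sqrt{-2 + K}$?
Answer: $163350 - 54450 \sqrt{23} \approx -97783.0$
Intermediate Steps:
$c{\left(K,u \right)} = -4 + \sqrt{-2 + K}$
$z{\left(P \right)} = P + P \left(-4 + \sqrt{-2 + P}\right)$ ($z{\left(P \right)} = P + \left(-4 + \sqrt{-2 + P}\right) P = P + P \left(-4 + \sqrt{-2 + P}\right)$)
$f \left(-198\right) z{\left(\left(-5\right) 5 \left(-1\right) \right)} = 11 \left(-198\right) \left(-5\right) 5 \left(-1\right) \left(-3 + \sqrt{-2 + \left(-5\right) 5 \left(-1\right)}\right) = - 2178 \left(-25\right) \left(-1\right) \left(-3 + \sqrt{-2 - -25}\right) = - 2178 \cdot 25 \left(-3 + \sqrt{-2 + 25}\right) = - 2178 \cdot 25 \left(-3 + \sqrt{23}\right) = - 2178 \left(-75 + 25 \sqrt{23}\right) = 163350 - 54450 \sqrt{23}$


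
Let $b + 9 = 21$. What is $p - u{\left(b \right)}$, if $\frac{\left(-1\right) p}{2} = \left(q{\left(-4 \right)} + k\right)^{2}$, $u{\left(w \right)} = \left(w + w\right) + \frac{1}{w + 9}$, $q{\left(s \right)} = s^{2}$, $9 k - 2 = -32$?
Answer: $- \frac{21731}{63} \approx -344.94$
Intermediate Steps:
$k = - \frac{10}{3}$ ($k = \frac{2}{9} + \frac{1}{9} \left(-32\right) = \frac{2}{9} - \frac{32}{9} = - \frac{10}{3} \approx -3.3333$)
$b = 12$ ($b = -9 + 21 = 12$)
$u{\left(w \right)} = \frac{1}{9 + w} + 2 w$ ($u{\left(w \right)} = 2 w + \frac{1}{9 + w} = \frac{1}{9 + w} + 2 w$)
$p = - \frac{2888}{9}$ ($p = - 2 \left(\left(-4\right)^{2} - \frac{10}{3}\right)^{2} = - 2 \left(16 - \frac{10}{3}\right)^{2} = - 2 \left(\frac{38}{3}\right)^{2} = \left(-2\right) \frac{1444}{9} = - \frac{2888}{9} \approx -320.89$)
$p - u{\left(b \right)} = - \frac{2888}{9} - \frac{1 + 2 \cdot 12^{2} + 18 \cdot 12}{9 + 12} = - \frac{2888}{9} - \frac{1 + 2 \cdot 144 + 216}{21} = - \frac{2888}{9} - \frac{1 + 288 + 216}{21} = - \frac{2888}{9} - \frac{1}{21} \cdot 505 = - \frac{2888}{9} - \frac{505}{21} = - \frac{21731}{63}$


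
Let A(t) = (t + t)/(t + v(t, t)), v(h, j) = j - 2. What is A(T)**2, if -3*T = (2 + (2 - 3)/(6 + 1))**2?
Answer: 28561/99856 ≈ 0.28602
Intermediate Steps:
v(h, j) = -2 + j
T = -169/147 (T = -(2 + (2 - 3)/(6 + 1))**2/3 = -(2 - 1/7)**2/3 = -(13/7)**2/3 = -1/3*169/49 = -169/147 ≈ -1.1497)
A(t) = 2*t/(-2 + 2*t) (A(t) = (t + t)/(t + (-2 + t)) = (2*t)/(-2 + 2*t) = 2*t/(-2 + 2*t))
A(T)**2 = (-169/(147*(-1 - 169/147)))**2 = (-169/(147*(-316/147)))**2 = (-169/147*(-147/316))**2 = (169/316)**2 = 28561/99856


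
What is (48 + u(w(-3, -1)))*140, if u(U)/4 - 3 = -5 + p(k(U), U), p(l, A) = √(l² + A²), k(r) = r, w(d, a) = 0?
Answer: 5600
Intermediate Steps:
p(l, A) = √(A² + l²)
u(U) = -8 + 4*√2*√(U²) (u(U) = 12 + 4*(-5 + √(U² + U²)) = 12 + 4*(-5 + √(2*U²)) = 12 + 4*(-5 + √2*√(U²)) = 12 + (-20 + 4*√2*√(U²)) = -8 + 4*√2*√(U²))
(48 + u(w(-3, -1)))*140 = (48 + (-8 + 4*√2*√(0²)))*140 = (48 + (-8 + 4*√2*√0))*140 = (48 + (-8 + 4*√2*0))*140 = (48 + (-8 + 0))*140 = (48 - 8)*140 = 40*140 = 5600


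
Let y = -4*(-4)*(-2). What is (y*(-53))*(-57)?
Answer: -96672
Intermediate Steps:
y = -32 (y = 16*(-2) = -32)
(y*(-53))*(-57) = -32*(-53)*(-57) = 1696*(-57) = -96672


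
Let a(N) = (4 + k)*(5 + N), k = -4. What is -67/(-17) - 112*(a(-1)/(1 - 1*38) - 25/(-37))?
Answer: -45121/629 ≈ -71.734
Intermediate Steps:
a(N) = 0 (a(N) = (4 - 4)*(5 + N) = 0*(5 + N) = 0)
-67/(-17) - 112*(a(-1)/(1 - 1*38) - 25/(-37)) = -67/(-17) - 112*(0/(1 - 1*38) - 25/(-37)) = -67*(-1/17) - 112*(0/(1 - 38) - 25*(-1/37)) = 67/17 - 112*(0/(-37) + 25/37) = 67/17 - 112*(0*(-1/37) + 25/37) = 67/17 - 112*(0 + 25/37) = 67/17 - 112*25/37 = 67/17 - 2800/37 = -45121/629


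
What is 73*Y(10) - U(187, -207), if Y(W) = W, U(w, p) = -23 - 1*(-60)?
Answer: 693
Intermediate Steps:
U(w, p) = 37 (U(w, p) = -23 + 60 = 37)
73*Y(10) - U(187, -207) = 73*10 - 1*37 = 730 - 37 = 693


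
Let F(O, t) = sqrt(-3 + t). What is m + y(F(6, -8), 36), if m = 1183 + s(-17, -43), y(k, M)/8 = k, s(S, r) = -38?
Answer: 1145 + 8*I*sqrt(11) ≈ 1145.0 + 26.533*I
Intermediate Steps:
y(k, M) = 8*k
m = 1145 (m = 1183 - 38 = 1145)
m + y(F(6, -8), 36) = 1145 + 8*sqrt(-3 - 8) = 1145 + 8*sqrt(-11) = 1145 + 8*(I*sqrt(11)) = 1145 + 8*I*sqrt(11)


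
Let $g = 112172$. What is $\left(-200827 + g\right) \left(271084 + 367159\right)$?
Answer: $-56583433165$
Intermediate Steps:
$\left(-200827 + g\right) \left(271084 + 367159\right) = \left(-200827 + 112172\right) \left(271084 + 367159\right) = \left(-88655\right) 638243 = -56583433165$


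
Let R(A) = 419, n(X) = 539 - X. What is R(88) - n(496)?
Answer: 376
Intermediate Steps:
R(88) - n(496) = 419 - (539 - 1*496) = 419 - (539 - 496) = 419 - 1*43 = 419 - 43 = 376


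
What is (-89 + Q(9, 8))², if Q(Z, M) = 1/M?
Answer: 505521/64 ≈ 7898.8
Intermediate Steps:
(-89 + Q(9, 8))² = (-89 + 1/8)² = (-89 + ⅛)² = (-711/8)² = 505521/64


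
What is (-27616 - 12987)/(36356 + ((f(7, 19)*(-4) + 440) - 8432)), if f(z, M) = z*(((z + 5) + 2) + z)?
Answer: -40603/27776 ≈ -1.4618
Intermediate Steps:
f(z, M) = z*(7 + 2*z) (f(z, M) = z*(((5 + z) + 2) + z) = z*((7 + z) + z) = z*(7 + 2*z))
(-27616 - 12987)/(36356 + ((f(7, 19)*(-4) + 440) - 8432)) = (-27616 - 12987)/(36356 + (((7*(7 + 2*7))*(-4) + 440) - 8432)) = -40603/(36356 + (((7*(7 + 14))*(-4) + 440) - 8432)) = -40603/(36356 + (((7*21)*(-4) + 440) - 8432)) = -40603/(36356 + ((147*(-4) + 440) - 8432)) = -40603/(36356 + ((-588 + 440) - 8432)) = -40603/(36356 + (-148 - 8432)) = -40603/(36356 - 8580) = -40603/27776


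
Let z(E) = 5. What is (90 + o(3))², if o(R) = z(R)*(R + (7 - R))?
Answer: 15625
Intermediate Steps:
o(R) = 35 (o(R) = 5*(R + (7 - R)) = 5*7 = 35)
(90 + o(3))² = (90 + 35)² = 125² = 15625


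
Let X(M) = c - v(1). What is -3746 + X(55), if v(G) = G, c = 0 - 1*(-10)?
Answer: -3737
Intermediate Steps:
c = 10 (c = 0 + 10 = 10)
X(M) = 9 (X(M) = 10 - 1*1 = 10 - 1 = 9)
-3746 + X(55) = -3746 + 9 = -3737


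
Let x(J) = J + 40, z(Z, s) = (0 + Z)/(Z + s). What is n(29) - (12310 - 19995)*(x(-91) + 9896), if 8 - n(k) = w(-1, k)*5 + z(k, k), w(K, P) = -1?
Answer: 151317675/2 ≈ 7.5659e+7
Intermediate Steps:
z(Z, s) = Z/(Z + s)
x(J) = 40 + J
n(k) = 25/2 (n(k) = 8 - (-1*5 + k/(k + k)) = 8 - (-5 + k/((2*k))) = 8 - (-5 + k*(1/(2*k))) = 8 - (-5 + 1/2) = 8 - 1*(-9/2) = 8 + 9/2 = 25/2)
n(29) - (12310 - 19995)*(x(-91) + 9896) = 25/2 - (12310 - 19995)*((40 - 91) + 9896) = 25/2 - (-7685)*(-51 + 9896) = 25/2 - (-7685)*9845 = 25/2 - 1*(-75658825) = 25/2 + 75658825 = 151317675/2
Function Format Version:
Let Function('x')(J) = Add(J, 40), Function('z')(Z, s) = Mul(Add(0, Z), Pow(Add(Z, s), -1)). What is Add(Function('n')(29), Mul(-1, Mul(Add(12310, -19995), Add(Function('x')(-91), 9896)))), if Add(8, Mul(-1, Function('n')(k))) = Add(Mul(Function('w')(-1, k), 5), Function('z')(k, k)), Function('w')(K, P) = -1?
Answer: Rational(151317675, 2) ≈ 7.5659e+7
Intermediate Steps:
Function('z')(Z, s) = Mul(Z, Pow(Add(Z, s), -1))
Function('x')(J) = Add(40, J)
Function('n')(k) = Rational(25, 2) (Function('n')(k) = Add(8, Mul(-1, Add(Mul(-1, 5), Mul(k, Pow(Add(k, k), -1))))) = Add(8, Mul(-1, Add(-5, Mul(k, Pow(Mul(2, k), -1))))) = Add(8, Mul(-1, Add(-5, Mul(k, Mul(Rational(1, 2), Pow(k, -1)))))) = Add(8, Mul(-1, Add(-5, Rational(1, 2)))) = Add(8, Mul(-1, Rational(-9, 2))) = Add(8, Rational(9, 2)) = Rational(25, 2))
Add(Function('n')(29), Mul(-1, Mul(Add(12310, -19995), Add(Function('x')(-91), 9896)))) = Add(Rational(25, 2), Mul(-1, Mul(Add(12310, -19995), Add(Add(40, -91), 9896)))) = Add(Rational(25, 2), Mul(-1, Mul(-7685, Add(-51, 9896)))) = Add(Rational(25, 2), Mul(-1, Mul(-7685, 9845))) = Add(Rational(25, 2), Mul(-1, -75658825)) = Add(Rational(25, 2), 75658825) = Rational(151317675, 2)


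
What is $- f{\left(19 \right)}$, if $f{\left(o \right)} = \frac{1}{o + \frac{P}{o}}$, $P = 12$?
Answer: $- \frac{19}{373} \approx -0.050938$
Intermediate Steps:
$f{\left(o \right)} = \frac{1}{o + \frac{12}{o}}$
$- f{\left(19 \right)} = - \frac{19}{12 + 19^{2}} = - \frac{19}{12 + 361} = - \frac{19}{373}$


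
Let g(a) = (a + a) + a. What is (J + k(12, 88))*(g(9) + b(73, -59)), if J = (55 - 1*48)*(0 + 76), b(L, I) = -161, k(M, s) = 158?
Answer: -92460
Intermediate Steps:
g(a) = 3*a (g(a) = 2*a + a = 3*a)
J = 532 (J = (55 - 48)*76 = 7*76 = 532)
(J + k(12, 88))*(g(9) + b(73, -59)) = (532 + 158)*(3*9 - 161) = 690*(27 - 161) = 690*(-134) = -92460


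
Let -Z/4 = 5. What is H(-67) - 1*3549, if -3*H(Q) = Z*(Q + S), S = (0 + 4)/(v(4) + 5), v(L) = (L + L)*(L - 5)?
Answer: -36041/9 ≈ -4004.6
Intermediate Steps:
Z = -20 (Z = -4*5 = -20)
v(L) = 2*L*(-5 + L) (v(L) = (2*L)*(-5 + L) = 2*L*(-5 + L))
S = -4/3 (S = (0 + 4)/(2*4*(-5 + 4) + 5) = 4/(2*4*(-1) + 5) = 4/(-8 + 5) = 4/(-3) = 4*(-1/3) = -4/3 ≈ -1.3333)
H(Q) = -80/9 + 20*Q/3 (H(Q) = -(-20)*(Q - 4/3)/3 = -(-20)*(-4/3 + Q)/3 = -(80/3 - 20*Q)/3 = -80/9 + 20*Q/3)
H(-67) - 1*3549 = (-80/9 + (20/3)*(-67)) - 1*3549 = (-80/9 - 1340/3) - 3549 = -4100/9 - 3549 = -36041/9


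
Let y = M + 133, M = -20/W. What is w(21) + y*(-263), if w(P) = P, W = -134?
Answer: -2344816/67 ≈ -34997.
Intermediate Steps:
M = 10/67 (M = -20/(-134) = -20*(-1/134) = 10/67 ≈ 0.14925)
y = 8921/67 (y = 10/67 + 133 = 8921/67 ≈ 133.15)
w(21) + y*(-263) = 21 + (8921/67)*(-263) = 21 - 2346223/67 = -2344816/67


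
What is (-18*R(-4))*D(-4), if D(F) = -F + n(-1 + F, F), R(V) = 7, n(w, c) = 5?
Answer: -1134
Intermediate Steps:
D(F) = 5 - F (D(F) = -F + 5 = 5 - F)
(-18*R(-4))*D(-4) = (-18*7)*(5 - 1*(-4)) = -126*(5 + 4) = -126*9 = -1134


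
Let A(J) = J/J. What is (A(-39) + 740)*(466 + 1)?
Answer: 346047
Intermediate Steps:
A(J) = 1
(A(-39) + 740)*(466 + 1) = (1 + 740)*(466 + 1) = 741*467 = 346047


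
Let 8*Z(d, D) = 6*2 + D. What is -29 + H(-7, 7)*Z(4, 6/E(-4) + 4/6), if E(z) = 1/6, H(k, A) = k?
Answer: -859/12 ≈ -71.583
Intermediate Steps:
E(z) = ⅙
Z(d, D) = 3/2 + D/8 (Z(d, D) = (6*2 + D)/8 = (12 + D)/8 = 3/2 + D/8)
-29 + H(-7, 7)*Z(4, 6/E(-4) + 4/6) = -29 - 7*(3/2 + (6/(⅙) + 4/6)/8) = -29 - 7*(3/2 + (6*6 + 4*(⅙))/8) = -29 - 7*(3/2 + (36 + ⅔)/8) = -29 - 7*(3/2 + (⅛)*(110/3)) = -29 - 7*(3/2 + 55/12) = -29 - 7*73/12 = -29 - 511/12 = -859/12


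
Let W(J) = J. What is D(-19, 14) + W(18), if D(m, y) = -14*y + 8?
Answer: -170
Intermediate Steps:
D(m, y) = 8 - 14*y
D(-19, 14) + W(18) = (8 - 14*14) + 18 = (8 - 196) + 18 = -188 + 18 = -170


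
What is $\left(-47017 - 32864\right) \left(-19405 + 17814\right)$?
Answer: $127090671$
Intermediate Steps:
$\left(-47017 - 32864\right) \left(-19405 + 17814\right) = \left(-79881\right) \left(-1591\right) = 127090671$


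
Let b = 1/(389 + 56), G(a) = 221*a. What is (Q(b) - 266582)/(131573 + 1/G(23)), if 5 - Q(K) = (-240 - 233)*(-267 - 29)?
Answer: -413334311/133757112 ≈ -3.0902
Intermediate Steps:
b = 1/445 ≈ 0.0022472
Q(K) = -140003 (Q(K) = 5 - (-240 - 233)*(-267 - 29) = 5 - (-473)*(-296) = 5 - 1*140008 = 5 - 140008 = -140003)
(Q(b) - 266582)/(131573 + 1/G(23)) = (-140003 - 266582)/(131573 + 1/(221*23)) = -406585/(131573 + 1/5083) = -406585/668785560/5083 = -406585*5083/668785560 = -413334311/133757112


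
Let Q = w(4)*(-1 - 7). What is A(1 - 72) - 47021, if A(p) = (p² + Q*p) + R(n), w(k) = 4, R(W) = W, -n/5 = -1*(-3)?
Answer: -39723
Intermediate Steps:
n = -15 (n = -(-5)*(-3) = -5*3 = -15)
Q = -32 (Q = 4*(-1 - 7) = 4*(-8) = -32)
A(p) = -15 + p² - 32*p (A(p) = (p² - 32*p) - 15 = -15 + p² - 32*p)
A(1 - 72) - 47021 = (-15 + (1 - 72)² - 32*(1 - 72)) - 47021 = (-15 + (-71)² - 32*(-71)) - 47021 = (-15 + 5041 + 2272) - 47021 = 7298 - 47021 = -39723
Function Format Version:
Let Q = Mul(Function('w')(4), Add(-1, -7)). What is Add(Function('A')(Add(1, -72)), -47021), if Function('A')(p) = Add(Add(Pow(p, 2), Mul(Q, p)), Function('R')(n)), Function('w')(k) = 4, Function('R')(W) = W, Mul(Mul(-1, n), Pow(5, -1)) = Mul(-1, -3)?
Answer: -39723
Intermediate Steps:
n = -15 (n = Mul(-5, Mul(-1, -3)) = Mul(-5, 3) = -15)
Q = -32 (Q = Mul(4, Add(-1, -7)) = Mul(4, -8) = -32)
Function('A')(p) = Add(-15, Pow(p, 2), Mul(-32, p)) (Function('A')(p) = Add(Add(Pow(p, 2), Mul(-32, p)), -15) = Add(-15, Pow(p, 2), Mul(-32, p)))
Add(Function('A')(Add(1, -72)), -47021) = Add(Add(-15, Pow(Add(1, -72), 2), Mul(-32, Add(1, -72))), -47021) = Add(Add(-15, Pow(-71, 2), Mul(-32, -71)), -47021) = Add(Add(-15, 5041, 2272), -47021) = Add(7298, -47021) = -39723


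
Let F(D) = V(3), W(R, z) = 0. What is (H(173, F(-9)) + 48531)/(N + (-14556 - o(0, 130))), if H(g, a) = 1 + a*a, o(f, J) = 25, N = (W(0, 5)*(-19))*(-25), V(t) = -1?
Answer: -48533/14581 ≈ -3.3285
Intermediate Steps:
F(D) = -1
N = 0 (N = (0*(-19))*(-25) = 0*(-25) = 0)
H(g, a) = 1 + a²
(H(173, F(-9)) + 48531)/(N + (-14556 - o(0, 130))) = ((1 + (-1)²) + 48531)/(0 + (-14556 - 1*25)) = ((1 + 1) + 48531)/(0 + (-14556 - 25)) = (2 + 48531)/(0 - 14581) = 48533/(-14581) = 48533*(-1/14581) = -48533/14581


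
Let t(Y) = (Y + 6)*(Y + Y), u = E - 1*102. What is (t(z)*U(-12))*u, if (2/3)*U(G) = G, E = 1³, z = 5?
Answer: 199980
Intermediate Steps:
E = 1
U(G) = 3*G/2
u = -101 (u = 1 - 1*102 = 1 - 102 = -101)
t(Y) = 2*Y*(6 + Y) (t(Y) = (6 + Y)*(2*Y) = 2*Y*(6 + Y))
(t(z)*U(-12))*u = ((2*5*(6 + 5))*((3/2)*(-12)))*(-101) = ((2*5*11)*(-18))*(-101) = (110*(-18))*(-101) = -1980*(-101) = 199980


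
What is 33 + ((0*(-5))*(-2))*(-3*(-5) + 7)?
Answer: 33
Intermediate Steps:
33 + ((0*(-5))*(-2))*(-3*(-5) + 7) = 33 + (0*(-2))*(15 + 7) = 33 + 0*22 = 33 + 0 = 33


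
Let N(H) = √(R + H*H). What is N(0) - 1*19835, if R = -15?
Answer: -19835 + I*√15 ≈ -19835.0 + 3.873*I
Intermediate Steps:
N(H) = √(-15 + H²) (N(H) = √(-15 + H*H) = √(-15 + H²))
N(0) - 1*19835 = √(-15 + 0²) - 1*19835 = √(-15 + 0) - 19835 = √(-15) - 19835 = I*√15 - 19835 = -19835 + I*√15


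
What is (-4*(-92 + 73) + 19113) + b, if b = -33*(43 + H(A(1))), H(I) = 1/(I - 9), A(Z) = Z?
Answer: 142193/8 ≈ 17774.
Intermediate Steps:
H(I) = 1/(-9 + I)
b = -11319/8 (b = -33*(43 + 1/(-9 + 1)) = -33*(43 + 1/(-8)) = -33*(43 - 1/8) = -33*343/8 = -11319/8 ≈ -1414.9)
(-4*(-92 + 73) + 19113) + b = (-4*(-92 + 73) + 19113) - 11319/8 = (-4*(-19) + 19113) - 11319/8 = (76 + 19113) - 11319/8 = 19189 - 11319/8 = 142193/8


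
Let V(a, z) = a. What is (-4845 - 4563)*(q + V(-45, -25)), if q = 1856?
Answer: -17037888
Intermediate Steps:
(-4845 - 4563)*(q + V(-45, -25)) = (-4845 - 4563)*(1856 - 45) = -9408*1811 = -17037888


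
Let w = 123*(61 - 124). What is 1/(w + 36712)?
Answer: 1/28963 ≈ 3.4527e-5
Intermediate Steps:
w = -7749 (w = 123*(-63) = -7749)
1/(w + 36712) = 1/(-7749 + 36712) = 1/28963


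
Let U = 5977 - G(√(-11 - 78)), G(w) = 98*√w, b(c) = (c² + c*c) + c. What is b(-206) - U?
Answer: 78689 + 98*89^(¼)*√I ≈ 78902.0 + 212.84*I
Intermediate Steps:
b(c) = c + 2*c² (b(c) = (c² + c²) + c = 2*c² + c = c + 2*c²)
U = 5977 - 98*89^(¼)*√I (U = 5977 - 98*√(√(-11 - 78)) = 5977 - 98*√(√(-89)) = 5977 - 98*√(I*√89) = 5977 - 98*89^(¼)*√I ≈ 5764.2 - 212.84*I)
b(-206) - U = -206*(1 + 2*(-206)) - (5977 - 98*89^(¼)*√I) = -206*(1 - 412) + (-5977 + 98*89^(¼)*√I) = -206*(-411) + (-5977 + 98*89^(¼)*√I) = 84666 + (-5977 + 98*89^(¼)*√I) = 78689 + 98*89^(¼)*√I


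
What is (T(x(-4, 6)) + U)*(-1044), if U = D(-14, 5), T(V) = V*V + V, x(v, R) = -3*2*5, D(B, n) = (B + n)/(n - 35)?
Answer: -4542966/5 ≈ -9.0859e+5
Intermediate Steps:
D(B, n) = (B + n)/(-35 + n)
x(v, R) = -30 (x(v, R) = -6*5 = -30)
T(V) = V + V**2 (T(V) = V**2 + V = V + V**2)
U = 3/10 (U = (-14 + 5)/(-35 + 5) = -9/(-30) = -1/30*(-9) = 3/10 ≈ 0.30000)
(T(x(-4, 6)) + U)*(-1044) = (-30*(1 - 30) + 3/10)*(-1044) = (-30*(-29) + 3/10)*(-1044) = (870 + 3/10)*(-1044) = (8703/10)*(-1044) = -4542966/5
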